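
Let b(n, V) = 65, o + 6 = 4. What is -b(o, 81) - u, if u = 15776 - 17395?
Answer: 1554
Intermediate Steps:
o = -2 (o = -6 + 4 = -2)
u = -1619
-b(o, 81) - u = -1*65 - 1*(-1619) = -65 + 1619 = 1554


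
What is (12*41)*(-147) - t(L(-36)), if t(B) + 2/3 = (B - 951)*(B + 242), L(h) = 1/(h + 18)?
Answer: 51120485/324 ≈ 1.5778e+5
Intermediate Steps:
L(h) = 1/(18 + h)
t(B) = -2/3 + (-951 + B)*(242 + B) (t(B) = -2/3 + (B - 951)*(B + 242) = -2/3 + (-951 + B)*(242 + B))
(12*41)*(-147) - t(L(-36)) = (12*41)*(-147) - (-690428/3 + (1/(18 - 36))**2 - 709/(18 - 36)) = 492*(-147) - (-690428/3 + (1/(-18))**2 - 709/(-18)) = -72324 - (-690428/3 + (-1/18)**2 - 709*(-1/18)) = -72324 - (-690428/3 + 1/324 + 709/18) = -72324 - 1*(-74553461/324) = -72324 + 74553461/324 = 51120485/324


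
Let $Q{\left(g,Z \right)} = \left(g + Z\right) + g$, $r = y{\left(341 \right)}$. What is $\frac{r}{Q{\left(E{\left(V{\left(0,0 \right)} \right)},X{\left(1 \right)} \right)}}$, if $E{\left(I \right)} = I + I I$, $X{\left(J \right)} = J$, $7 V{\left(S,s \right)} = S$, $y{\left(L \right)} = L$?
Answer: $341$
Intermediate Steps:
$V{\left(S,s \right)} = \frac{S}{7}$
$r = 341$
$E{\left(I \right)} = I + I^{2}$
$Q{\left(g,Z \right)} = Z + 2 g$ ($Q{\left(g,Z \right)} = \left(Z + g\right) + g = Z + 2 g$)
$\frac{r}{Q{\left(E{\left(V{\left(0,0 \right)} \right)},X{\left(1 \right)} \right)}} = \frac{341}{1 + 2 \cdot \frac{1}{7} \cdot 0 \left(1 + \frac{1}{7} \cdot 0\right)} = \frac{341}{1 + 2 \cdot 0 \left(1 + 0\right)} = \frac{341}{1 + 2 \cdot 0 \cdot 1} = \frac{341}{1 + 2 \cdot 0} = \frac{341}{1 + 0} = \frac{341}{1} = 341 \cdot 1 = 341$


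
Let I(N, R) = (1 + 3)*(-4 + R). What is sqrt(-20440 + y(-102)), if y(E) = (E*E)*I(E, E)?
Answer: 2*I*sqrt(1107934) ≈ 2105.2*I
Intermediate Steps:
I(N, R) = -16 + 4*R (I(N, R) = 4*(-4 + R) = -16 + 4*R)
y(E) = E**2*(-16 + 4*E) (y(E) = (E*E)*(-16 + 4*E) = E**2*(-16 + 4*E))
sqrt(-20440 + y(-102)) = sqrt(-20440 + 4*(-102)**2*(-4 - 102)) = sqrt(-20440 + 4*10404*(-106)) = sqrt(-20440 - 4411296) = sqrt(-4431736) = 2*I*sqrt(1107934)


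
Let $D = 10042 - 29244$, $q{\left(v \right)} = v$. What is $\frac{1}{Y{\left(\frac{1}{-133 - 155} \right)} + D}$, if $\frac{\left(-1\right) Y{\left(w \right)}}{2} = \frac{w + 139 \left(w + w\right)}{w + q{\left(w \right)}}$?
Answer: $- \frac{1}{19481} \approx -5.1332 \cdot 10^{-5}$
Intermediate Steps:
$D = -19202$ ($D = 10042 - 29244 = -19202$)
$Y{\left(w \right)} = -279$ ($Y{\left(w \right)} = - 2 \frac{w + 139 \left(w + w\right)}{w + w} = - 2 \frac{w + 139 \cdot 2 w}{2 w} = - 2 \left(w + 278 w\right) \frac{1}{2 w} = - 2 \cdot 279 w \frac{1}{2 w} = \left(-2\right) \frac{279}{2} = -279$)
$\frac{1}{Y{\left(\frac{1}{-133 - 155} \right)} + D} = \frac{1}{-279 - 19202} = \frac{1}{-19481} = - \frac{1}{19481}$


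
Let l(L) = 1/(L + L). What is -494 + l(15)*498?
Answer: -2387/5 ≈ -477.40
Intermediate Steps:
l(L) = 1/(2*L)
-494 + l(15)*498 = -494 + ((½)/15)*498 = -494 + ((½)*(1/15))*498 = -494 + (1/30)*498 = -494 + 83/5 = -2387/5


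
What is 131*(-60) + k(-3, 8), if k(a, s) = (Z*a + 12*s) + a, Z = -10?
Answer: -7737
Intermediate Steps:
k(a, s) = -9*a + 12*s (k(a, s) = (-10*a + 12*s) + a = -9*a + 12*s)
131*(-60) + k(-3, 8) = 131*(-60) + (-9*(-3) + 12*8) = -7860 + (27 + 96) = -7860 + 123 = -7737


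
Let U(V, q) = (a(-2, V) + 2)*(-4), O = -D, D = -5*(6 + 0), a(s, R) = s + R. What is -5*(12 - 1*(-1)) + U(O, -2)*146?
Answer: -17585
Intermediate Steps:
a(s, R) = R + s
D = -30 (D = -5*6 = -30)
O = 30 (O = -1*(-30) = 30)
U(V, q) = -4*V (U(V, q) = ((V - 2) + 2)*(-4) = ((-2 + V) + 2)*(-4) = V*(-4) = -4*V)
-5*(12 - 1*(-1)) + U(O, -2)*146 = -5*(12 - 1*(-1)) - 4*30*146 = -5*(12 + 1) - 120*146 = -5*13 - 17520 = -65 - 17520 = -17585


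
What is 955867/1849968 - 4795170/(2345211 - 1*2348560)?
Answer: 8874112253143/6195542832 ≈ 1432.3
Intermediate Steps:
955867/1849968 - 4795170/(2345211 - 1*2348560) = 955867*(1/1849968) - 4795170/(2345211 - 2348560) = 955867/1849968 - 4795170/(-3349) = 955867/1849968 - 4795170*(-1/3349) = 955867/1849968 + 4795170/3349 = 8874112253143/6195542832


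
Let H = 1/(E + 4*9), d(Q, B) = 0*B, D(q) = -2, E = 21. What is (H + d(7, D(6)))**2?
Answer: 1/3249 ≈ 0.00030779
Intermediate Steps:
d(Q, B) = 0
H = 1/57 (H = 1/(21 + 4*9) = 1/(21 + 36) = 1/57 ≈ 0.017544)
(H + d(7, D(6)))**2 = (1/57 + 0)**2 = (1/57)**2 = 1/3249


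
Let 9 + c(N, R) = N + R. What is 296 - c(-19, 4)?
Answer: 320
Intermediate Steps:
c(N, R) = -9 + N + R (c(N, R) = -9 + (N + R) = -9 + N + R)
296 - c(-19, 4) = 296 - (-9 - 19 + 4) = 296 - 1*(-24) = 296 + 24 = 320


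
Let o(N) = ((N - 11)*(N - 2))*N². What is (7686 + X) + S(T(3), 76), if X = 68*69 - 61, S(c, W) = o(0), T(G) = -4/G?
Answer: 12317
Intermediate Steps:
o(N) = N²*(-11 + N)*(-2 + N) (o(N) = ((-11 + N)*(-2 + N))*N² = N²*(-11 + N)*(-2 + N))
S(c, W) = 0 (S(c, W) = 0²*(22 + 0² - 13*0) = 0*(22 + 0 + 0) = 0*22 = 0)
X = 4631 (X = 4692 - 61 = 4631)
(7686 + X) + S(T(3), 76) = (7686 + 4631) + 0 = 12317 + 0 = 12317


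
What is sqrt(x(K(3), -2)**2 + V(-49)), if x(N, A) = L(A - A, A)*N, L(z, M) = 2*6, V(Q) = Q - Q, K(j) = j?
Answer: 36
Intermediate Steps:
V(Q) = 0
L(z, M) = 12
x(N, A) = 12*N
sqrt(x(K(3), -2)**2 + V(-49)) = sqrt((12*3)**2 + 0) = sqrt(36**2 + 0) = sqrt(1296 + 0) = sqrt(1296) = 36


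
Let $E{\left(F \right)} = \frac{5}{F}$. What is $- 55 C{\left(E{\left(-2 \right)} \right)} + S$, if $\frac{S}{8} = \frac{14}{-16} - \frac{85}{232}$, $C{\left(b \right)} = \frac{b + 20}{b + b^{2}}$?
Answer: $- \frac{23194}{87} \approx -266.6$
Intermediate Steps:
$C{\left(b \right)} = \frac{20 + b}{b + b^{2}}$
$S = - \frac{288}{29}$ ($S = 8 \left(\frac{14}{-16} - \frac{85}{232}\right) = 8 \left(14 \left(- \frac{1}{16}\right) - \frac{85}{232}\right) = 8 \left(- \frac{7}{8} - \frac{85}{232}\right) = 8 \left(- \frac{36}{29}\right) = - \frac{288}{29} \approx -9.931$)
$- 55 C{\left(E{\left(-2 \right)} \right)} + S = - 55 \frac{20 + \frac{5}{-2}}{\frac{5}{-2} \left(1 + \frac{5}{-2}\right)} - \frac{288}{29} = - 55 \frac{20 + 5 \left(- \frac{1}{2}\right)}{5 \left(- \frac{1}{2}\right) \left(1 + 5 \left(- \frac{1}{2}\right)\right)} - \frac{288}{29} = - 55 \frac{20 - \frac{5}{2}}{\left(- \frac{5}{2}\right) \left(1 - \frac{5}{2}\right)} - \frac{288}{29} = - 55 \left(\left(- \frac{2}{5}\right) \frac{1}{- \frac{3}{2}} \cdot \frac{35}{2}\right) - \frac{288}{29} = - 55 \left(\left(- \frac{2}{5}\right) \left(- \frac{2}{3}\right) \frac{35}{2}\right) - \frac{288}{29} = \left(-55\right) \frac{14}{3} - \frac{288}{29} = - \frac{770}{3} - \frac{288}{29} = - \frac{23194}{87}$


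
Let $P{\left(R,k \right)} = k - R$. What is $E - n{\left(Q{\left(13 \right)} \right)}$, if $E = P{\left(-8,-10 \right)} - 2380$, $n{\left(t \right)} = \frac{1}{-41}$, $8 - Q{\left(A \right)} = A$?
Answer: $- \frac{97661}{41} \approx -2382.0$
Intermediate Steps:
$Q{\left(A \right)} = 8 - A$
$n{\left(t \right)} = - \frac{1}{41}$
$E = -2382$ ($E = \left(-10 - -8\right) - 2380 = \left(-10 + 8\right) - 2380 = -2 - 2380 = -2382$)
$E - n{\left(Q{\left(13 \right)} \right)} = -2382 - - \frac{1}{41} = -2382 + \frac{1}{41} = - \frac{97661}{41}$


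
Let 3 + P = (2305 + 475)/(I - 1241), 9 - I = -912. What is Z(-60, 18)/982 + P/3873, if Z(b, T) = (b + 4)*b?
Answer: 104014423/30426288 ≈ 3.4186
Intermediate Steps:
I = 921 (I = 9 - 1*(-912) = 9 + 912 = 921)
P = -187/16 (P = -3 + (2305 + 475)/(921 - 1241) = -3 + 2780/(-320) = -3 + 2780*(-1/320) = -3 - 139/16 = -187/16 ≈ -11.688)
Z(b, T) = b*(4 + b) (Z(b, T) = (4 + b)*b = b*(4 + b))
Z(-60, 18)/982 + P/3873 = -60*(4 - 60)/982 - 187/16/3873 = -60*(-56)*(1/982) - 187/16*1/3873 = 3360*(1/982) - 187/61968 = 1680/491 - 187/61968 = 104014423/30426288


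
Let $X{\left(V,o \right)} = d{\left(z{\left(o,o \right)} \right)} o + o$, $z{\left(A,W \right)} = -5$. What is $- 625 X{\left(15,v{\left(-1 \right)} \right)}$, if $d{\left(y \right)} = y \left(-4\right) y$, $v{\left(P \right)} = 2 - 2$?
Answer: $0$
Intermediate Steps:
$v{\left(P \right)} = 0$ ($v{\left(P \right)} = 2 - 2 = 0$)
$d{\left(y \right)} = - 4 y^{2}$ ($d{\left(y \right)} = - 4 y y = - 4 y^{2}$)
$X{\left(V,o \right)} = - 99 o$ ($X{\left(V,o \right)} = - 4 \left(-5\right)^{2} o + o = \left(-4\right) 25 o + o = - 100 o + o = - 99 o$)
$- 625 X{\left(15,v{\left(-1 \right)} \right)} = - 625 \left(\left(-99\right) 0\right) = \left(-625\right) 0 = 0$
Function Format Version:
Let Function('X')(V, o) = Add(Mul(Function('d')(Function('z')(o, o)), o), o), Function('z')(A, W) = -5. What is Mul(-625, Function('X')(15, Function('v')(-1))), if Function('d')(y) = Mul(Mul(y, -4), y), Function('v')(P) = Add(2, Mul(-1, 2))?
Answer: 0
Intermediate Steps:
Function('v')(P) = 0 (Function('v')(P) = Add(2, -2) = 0)
Function('d')(y) = Mul(-4, Pow(y, 2)) (Function('d')(y) = Mul(Mul(-4, y), y) = Mul(-4, Pow(y, 2)))
Function('X')(V, o) = Mul(-99, o) (Function('X')(V, o) = Add(Mul(Mul(-4, Pow(-5, 2)), o), o) = Add(Mul(Mul(-4, 25), o), o) = Add(Mul(-100, o), o) = Mul(-99, o))
Mul(-625, Function('X')(15, Function('v')(-1))) = Mul(-625, Mul(-99, 0)) = Mul(-625, 0) = 0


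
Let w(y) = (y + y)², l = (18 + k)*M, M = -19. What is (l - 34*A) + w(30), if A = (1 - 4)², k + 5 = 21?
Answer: 2648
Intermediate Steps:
k = 16 (k = -5 + 21 = 16)
A = 9 (A = (-3)² = 9)
l = -646 (l = (18 + 16)*(-19) = 34*(-19) = -646)
w(y) = 4*y² (w(y) = (2*y)² = 4*y²)
(l - 34*A) + w(30) = (-646 - 34*9) + 4*30² = (-646 - 306) + 4*900 = -952 + 3600 = 2648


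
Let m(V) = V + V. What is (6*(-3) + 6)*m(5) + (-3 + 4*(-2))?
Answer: -131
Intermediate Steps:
m(V) = 2*V
(6*(-3) + 6)*m(5) + (-3 + 4*(-2)) = (6*(-3) + 6)*(2*5) + (-3 + 4*(-2)) = (-18 + 6)*10 + (-3 - 8) = -12*10 - 11 = -120 - 11 = -131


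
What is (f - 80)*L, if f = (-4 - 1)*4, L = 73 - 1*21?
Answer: -5200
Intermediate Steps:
L = 52 (L = 73 - 21 = 52)
f = -20 (f = -5*4 = -20)
(f - 80)*L = (-20 - 80)*52 = -100*52 = -5200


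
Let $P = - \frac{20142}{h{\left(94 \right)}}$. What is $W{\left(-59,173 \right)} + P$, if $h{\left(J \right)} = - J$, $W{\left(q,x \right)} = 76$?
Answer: $\frac{13643}{47} \approx 290.28$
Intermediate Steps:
$P = \frac{10071}{47}$ ($P = - \frac{20142}{\left(-1\right) 94} = - \frac{20142}{-94} = \left(-20142\right) \left(- \frac{1}{94}\right) = \frac{10071}{47} \approx 214.28$)
$W{\left(-59,173 \right)} + P = 76 + \frac{10071}{47} = \frac{13643}{47}$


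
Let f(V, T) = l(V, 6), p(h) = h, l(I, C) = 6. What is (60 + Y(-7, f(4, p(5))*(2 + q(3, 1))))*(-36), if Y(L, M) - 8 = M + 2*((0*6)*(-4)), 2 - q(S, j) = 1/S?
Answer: -3240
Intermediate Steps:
f(V, T) = 6
q(S, j) = 2 - 1/S
Y(L, M) = 8 + M (Y(L, M) = 8 + (M + 2*((0*6)*(-4))) = 8 + (M + 2*(0*(-4))) = 8 + (M + 2*0) = 8 + (M + 0) = 8 + M)
(60 + Y(-7, f(4, p(5))*(2 + q(3, 1))))*(-36) = (60 + (8 + 6*(2 + (2 - 1/3))))*(-36) = (60 + (8 + 6*(2 + (2 - 1*⅓))))*(-36) = (60 + (8 + 6*(2 + (2 - ⅓))))*(-36) = (60 + (8 + 6*(2 + 5/3)))*(-36) = (60 + (8 + 6*(11/3)))*(-36) = (60 + (8 + 22))*(-36) = (60 + 30)*(-36) = 90*(-36) = -3240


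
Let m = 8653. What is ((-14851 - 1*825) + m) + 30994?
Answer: 23971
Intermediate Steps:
((-14851 - 1*825) + m) + 30994 = ((-14851 - 1*825) + 8653) + 30994 = ((-14851 - 825) + 8653) + 30994 = (-15676 + 8653) + 30994 = -7023 + 30994 = 23971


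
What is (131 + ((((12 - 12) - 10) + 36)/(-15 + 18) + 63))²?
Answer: 369664/9 ≈ 41074.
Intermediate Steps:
(131 + ((((12 - 12) - 10) + 36)/(-15 + 18) + 63))² = (131 + (((0 - 10) + 36)/3 + 63))² = (131 + ((-10 + 36)*(⅓) + 63))² = (131 + (26*(⅓) + 63))² = (131 + (26/3 + 63))² = (131 + 215/3)² = (608/3)² = 369664/9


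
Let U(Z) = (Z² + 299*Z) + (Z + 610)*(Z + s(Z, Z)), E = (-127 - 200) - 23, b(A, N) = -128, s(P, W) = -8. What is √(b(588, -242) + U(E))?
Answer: I*√75358 ≈ 274.51*I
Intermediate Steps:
E = -350 (E = -327 - 23 = -350)
U(Z) = Z² + 299*Z + (-8 + Z)*(610 + Z) (U(Z) = (Z² + 299*Z) + (Z + 610)*(Z - 8) = (Z² + 299*Z) + (610 + Z)*(-8 + Z) = (Z² + 299*Z) + (-8 + Z)*(610 + Z) = Z² + 299*Z + (-8 + Z)*(610 + Z))
√(b(588, -242) + U(E)) = √(-128 + (-4880 + 2*(-350)² + 901*(-350))) = √(-128 + (-4880 + 2*122500 - 315350)) = √(-128 + (-4880 + 245000 - 315350)) = √(-128 - 75230) = √(-75358) = I*√75358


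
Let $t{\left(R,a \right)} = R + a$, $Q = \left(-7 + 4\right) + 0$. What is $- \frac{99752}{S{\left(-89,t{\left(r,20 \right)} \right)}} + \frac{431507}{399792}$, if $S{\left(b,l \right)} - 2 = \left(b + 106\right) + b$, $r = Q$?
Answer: $\frac{19955128537}{13992720} \approx 1426.1$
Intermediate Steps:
$Q = -3$ ($Q = -3 + 0 = -3$)
$r = -3$
$S{\left(b,l \right)} = 108 + 2 b$ ($S{\left(b,l \right)} = 2 + \left(\left(b + 106\right) + b\right) = 2 + \left(\left(106 + b\right) + b\right) = 2 + \left(106 + 2 b\right) = 108 + 2 b$)
$- \frac{99752}{S{\left(-89,t{\left(r,20 \right)} \right)}} + \frac{431507}{399792} = - \frac{99752}{108 + 2 \left(-89\right)} + \frac{431507}{399792} = - \frac{99752}{108 - 178} + 431507 \cdot \frac{1}{399792} = - \frac{99752}{-70} + \frac{431507}{399792} = \left(-99752\right) \left(- \frac{1}{70}\right) + \frac{431507}{399792} = \frac{49876}{35} + \frac{431507}{399792} = \frac{19955128537}{13992720}$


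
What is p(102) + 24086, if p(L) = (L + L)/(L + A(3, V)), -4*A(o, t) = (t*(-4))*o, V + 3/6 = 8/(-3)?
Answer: 4456318/185 ≈ 24088.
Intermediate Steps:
V = -19/6 (V = -½ + 8/(-3) = -½ + 8*(-⅓) = -½ - 8/3 = -19/6 ≈ -3.1667)
A(o, t) = o*t (A(o, t) = -t*(-4)*o/4 = -(-4*t)*o/4 = -(-1)*o*t = o*t)
p(L) = 2*L/(-19/2 + L) (p(L) = (L + L)/(L + 3*(-19/6)) = (2*L)/(L - 19/2) = (2*L)/(-19/2 + L) = 2*L/(-19/2 + L))
p(102) + 24086 = 4*102/(-19 + 2*102) + 24086 = 4*102/(-19 + 204) + 24086 = 4*102/185 + 24086 = 4*102*(1/185) + 24086 = 408/185 + 24086 = 4456318/185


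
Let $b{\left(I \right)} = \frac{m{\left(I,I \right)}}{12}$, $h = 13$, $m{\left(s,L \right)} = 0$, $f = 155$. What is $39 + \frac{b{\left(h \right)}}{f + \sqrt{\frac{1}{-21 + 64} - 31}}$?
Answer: $39$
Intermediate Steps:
$b{\left(I \right)} = 0$ ($b{\left(I \right)} = \frac{0}{12} = 0 \cdot \frac{1}{12} = 0$)
$39 + \frac{b{\left(h \right)}}{f + \sqrt{\frac{1}{-21 + 64} - 31}} = 39 + \frac{1}{155 + \sqrt{\frac{1}{-21 + 64} - 31}} \cdot 0 = 39 + \frac{1}{155 + \sqrt{\frac{1}{43} - 31}} \cdot 0 = 39 + \frac{1}{155 + \sqrt{- \frac{1332}{43}}} \cdot 0 = 39 + \frac{1}{155 + \frac{6 i \sqrt{1591}}{43}} \cdot 0 = 39 + 0 = 39$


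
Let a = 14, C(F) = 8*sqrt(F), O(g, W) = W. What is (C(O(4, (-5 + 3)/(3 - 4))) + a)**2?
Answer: 324 + 224*sqrt(2) ≈ 640.78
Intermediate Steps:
(C(O(4, (-5 + 3)/(3 - 4))) + a)**2 = (8*sqrt((-5 + 3)/(3 - 4)) + 14)**2 = (8*sqrt(-2/(-1)) + 14)**2 = (8*sqrt(-2*(-1)) + 14)**2 = (8*sqrt(2) + 14)**2 = (14 + 8*sqrt(2))**2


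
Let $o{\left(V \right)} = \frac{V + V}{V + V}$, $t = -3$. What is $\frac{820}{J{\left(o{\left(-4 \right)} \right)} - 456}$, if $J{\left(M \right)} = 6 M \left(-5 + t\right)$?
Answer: $- \frac{205}{126} \approx -1.627$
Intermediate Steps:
$o{\left(V \right)} = 1$ ($o{\left(V \right)} = \frac{2 V}{2 V} = 2 V \frac{1}{2 V} = 1$)
$J{\left(M \right)} = - 48 M$ ($J{\left(M \right)} = 6 M \left(-5 - 3\right) = 6 M \left(-8\right) = - 48 M$)
$\frac{820}{J{\left(o{\left(-4 \right)} \right)} - 456} = \frac{820}{\left(-48\right) 1 - 456} = \frac{820}{-48 - 456} = \frac{820}{-504} = 820 \left(- \frac{1}{504}\right) = - \frac{205}{126}$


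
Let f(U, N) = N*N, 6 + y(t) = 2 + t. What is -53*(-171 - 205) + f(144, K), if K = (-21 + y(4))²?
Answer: 214409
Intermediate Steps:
y(t) = -4 + t (y(t) = -6 + (2 + t) = -4 + t)
K = 441 (K = (-21 + (-4 + 4))² = (-21 + 0)² = (-21)² = 441)
f(U, N) = N²
-53*(-171 - 205) + f(144, K) = -53*(-171 - 205) + 441² = -53*(-376) + 194481 = 19928 + 194481 = 214409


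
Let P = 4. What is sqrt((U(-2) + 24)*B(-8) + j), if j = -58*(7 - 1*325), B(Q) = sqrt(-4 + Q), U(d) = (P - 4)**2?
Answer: 2*sqrt(4611 + 12*I*sqrt(3)) ≈ 135.81 + 0.30609*I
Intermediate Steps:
U(d) = 0 (U(d) = (4 - 4)**2 = 0**2 = 0)
j = 18444 (j = -58*(7 - 325) = -58*(-318) = 18444)
sqrt((U(-2) + 24)*B(-8) + j) = sqrt((0 + 24)*sqrt(-4 - 8) + 18444) = sqrt(24*sqrt(-12) + 18444) = sqrt(24*(2*I*sqrt(3)) + 18444) = sqrt(48*I*sqrt(3) + 18444) = sqrt(18444 + 48*I*sqrt(3))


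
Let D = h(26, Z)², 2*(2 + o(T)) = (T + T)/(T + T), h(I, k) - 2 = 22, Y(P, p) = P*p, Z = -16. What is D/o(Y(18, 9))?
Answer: -384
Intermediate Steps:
h(I, k) = 24 (h(I, k) = 2 + 22 = 24)
o(T) = -3/2 (o(T) = -2 + ((T + T)/(T + T))/2 = -2 + ((2*T)/((2*T)))/2 = -2 + ((2*T)*(1/(2*T)))/2 = -2 + (½)*1 = -2 + ½ = -3/2)
D = 576 (D = 24² = 576)
D/o(Y(18, 9)) = 576/(-3/2) = 576*(-⅔) = -384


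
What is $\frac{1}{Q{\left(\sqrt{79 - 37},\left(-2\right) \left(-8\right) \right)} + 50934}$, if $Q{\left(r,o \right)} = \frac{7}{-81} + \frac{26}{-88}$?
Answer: $\frac{3564}{181527415} \approx 1.9633 \cdot 10^{-5}$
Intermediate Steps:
$Q{\left(r,o \right)} = - \frac{1361}{3564}$ ($Q{\left(r,o \right)} = 7 \left(- \frac{1}{81}\right) + 26 \left(- \frac{1}{88}\right) = - \frac{7}{81} - \frac{13}{44} = - \frac{1361}{3564}$)
$\frac{1}{Q{\left(\sqrt{79 - 37},\left(-2\right) \left(-8\right) \right)} + 50934} = \frac{1}{- \frac{1361}{3564} + 50934} = \frac{1}{\frac{181527415}{3564}} = \frac{3564}{181527415}$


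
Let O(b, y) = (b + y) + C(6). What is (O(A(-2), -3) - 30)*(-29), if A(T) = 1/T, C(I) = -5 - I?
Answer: 2581/2 ≈ 1290.5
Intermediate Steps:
A(T) = 1/T
O(b, y) = -11 + b + y (O(b, y) = (b + y) + (-5 - 1*6) = (b + y) + (-5 - 6) = (b + y) - 11 = -11 + b + y)
(O(A(-2), -3) - 30)*(-29) = ((-11 + 1/(-2) - 3) - 30)*(-29) = ((-11 - ½ - 3) - 30)*(-29) = (-29/2 - 30)*(-29) = -89/2*(-29) = 2581/2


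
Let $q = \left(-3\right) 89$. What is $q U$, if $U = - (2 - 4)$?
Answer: $-534$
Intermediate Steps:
$q = -267$
$U = 2$ ($U = \left(-1\right) \left(-2\right) = 2$)
$q U = \left(-267\right) 2 = -534$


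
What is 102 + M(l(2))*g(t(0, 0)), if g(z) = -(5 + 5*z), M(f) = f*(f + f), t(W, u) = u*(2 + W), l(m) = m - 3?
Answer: 92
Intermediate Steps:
l(m) = -3 + m
M(f) = 2*f² (M(f) = f*(2*f) = 2*f²)
g(z) = -5 - 5*z (g(z) = -(5 + 5*z) = -5*(1 + z) = -5 - 5*z)
102 + M(l(2))*g(t(0, 0)) = 102 + (2*(-3 + 2)²)*(-5 - 0*(2 + 0)) = 102 + (2*(-1)²)*(-5 - 0*2) = 102 + (2*1)*(-5 - 5*0) = 102 + 2*(-5 + 0) = 102 + 2*(-5) = 102 - 10 = 92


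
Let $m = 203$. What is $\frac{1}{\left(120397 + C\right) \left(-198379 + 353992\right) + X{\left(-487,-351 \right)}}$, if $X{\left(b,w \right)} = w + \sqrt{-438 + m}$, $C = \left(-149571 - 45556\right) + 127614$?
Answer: $\frac{8229437541}{67723642241220126916} - \frac{i \sqrt{235}}{67723642241220126916} \approx 1.2152 \cdot 10^{-10} - 2.2636 \cdot 10^{-19} i$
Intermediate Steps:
$C = -67513$ ($C = -195127 + 127614 = -67513$)
$X{\left(b,w \right)} = w + i \sqrt{235}$ ($X{\left(b,w \right)} = w + \sqrt{-438 + 203} = w + \sqrt{-235} = w + i \sqrt{235}$)
$\frac{1}{\left(120397 + C\right) \left(-198379 + 353992\right) + X{\left(-487,-351 \right)}} = \frac{1}{\left(120397 - 67513\right) \left(-198379 + 353992\right) - \left(351 - i \sqrt{235}\right)} = \frac{1}{52884 \cdot 155613 - \left(351 - i \sqrt{235}\right)} = \frac{1}{8229437892 - \left(351 - i \sqrt{235}\right)} = \frac{1}{8229437541 + i \sqrt{235}}$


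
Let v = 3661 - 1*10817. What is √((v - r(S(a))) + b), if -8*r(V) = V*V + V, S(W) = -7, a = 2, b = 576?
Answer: 17*I*√91/2 ≈ 81.085*I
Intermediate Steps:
r(V) = -V/8 - V²/8 (r(V) = -(V*V + V)/8 = -(V² + V)/8 = -(V + V²)/8 = -V/8 - V²/8)
v = -7156 (v = 3661 - 10817 = -7156)
√((v - r(S(a))) + b) = √((-7156 - (-1)*(-7)*(1 - 7)/8) + 576) = √((-7156 - (-1)*(-7)*(-6)/8) + 576) = √((-7156 - 1*(-21/4)) + 576) = √((-7156 + 21/4) + 576) = √(-28603/4 + 576) = √(-26299/4) = 17*I*√91/2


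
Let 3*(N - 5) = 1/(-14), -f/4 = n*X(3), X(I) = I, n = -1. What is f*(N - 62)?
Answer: -4790/7 ≈ -684.29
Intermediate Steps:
f = 12 (f = -(-4)*3 = -4*(-3) = 12)
N = 209/42 (N = 5 + (⅓)/(-14) = 5 + (⅓)*(-1/14) = 5 - 1/42 = 209/42 ≈ 4.9762)
f*(N - 62) = 12*(209/42 - 62) = 12*(-2395/42) = -4790/7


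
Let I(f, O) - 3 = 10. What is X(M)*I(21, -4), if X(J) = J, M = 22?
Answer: 286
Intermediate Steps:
I(f, O) = 13 (I(f, O) = 3 + 10 = 13)
X(M)*I(21, -4) = 22*13 = 286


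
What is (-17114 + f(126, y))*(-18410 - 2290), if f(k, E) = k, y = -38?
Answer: 351651600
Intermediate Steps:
(-17114 + f(126, y))*(-18410 - 2290) = (-17114 + 126)*(-18410 - 2290) = -16988*(-20700) = 351651600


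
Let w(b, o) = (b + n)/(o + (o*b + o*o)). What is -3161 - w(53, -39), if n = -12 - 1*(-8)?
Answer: -1849136/585 ≈ -3160.9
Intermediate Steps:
n = -4 (n = -12 + 8 = -4)
w(b, o) = (-4 + b)/(o + o² + b*o) (w(b, o) = (b - 4)/(o + (o*b + o*o)) = (-4 + b)/(o + (b*o + o²)) = (-4 + b)/(o + (o² + b*o)) = (-4 + b)/(o + o² + b*o))
-3161 - w(53, -39) = -3161 - (-4 + 53)/((-39)*(1 + 53 - 39)) = -3161 - (-1)*49/(39*15) = -3161 - 1*(-49/585) = -3161 + 49/585 = -1849136/585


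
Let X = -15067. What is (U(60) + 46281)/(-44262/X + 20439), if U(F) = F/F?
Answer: 697330894/307998675 ≈ 2.2641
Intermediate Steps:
U(F) = 1
(U(60) + 46281)/(-44262/X + 20439) = (1 + 46281)/(-44262/(-15067) + 20439) = 46282/(-44262*(-1/15067) + 20439) = 46282/(44262/15067 + 20439) = 46282/(307998675/15067) = 46282*(15067/307998675) = 697330894/307998675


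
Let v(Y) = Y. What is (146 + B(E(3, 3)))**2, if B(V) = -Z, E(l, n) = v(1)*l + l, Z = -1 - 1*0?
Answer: 21609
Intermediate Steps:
Z = -1 (Z = -1 + 0 = -1)
E(l, n) = 2*l (E(l, n) = 1*l + l = l + l = 2*l)
B(V) = 1 (B(V) = -1*(-1) = 1)
(146 + B(E(3, 3)))**2 = (146 + 1)**2 = 147**2 = 21609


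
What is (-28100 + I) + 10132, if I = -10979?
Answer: -28947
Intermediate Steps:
(-28100 + I) + 10132 = (-28100 - 10979) + 10132 = -39079 + 10132 = -28947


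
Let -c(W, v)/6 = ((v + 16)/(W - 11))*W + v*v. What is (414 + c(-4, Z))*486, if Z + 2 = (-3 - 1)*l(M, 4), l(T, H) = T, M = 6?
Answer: -1762236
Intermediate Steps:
Z = -26 (Z = -2 + (-3 - 1)*6 = -2 - 4*6 = -2 - 24 = -26)
c(W, v) = -6*v² - 6*W*(16 + v)/(-11 + W) (c(W, v) = -6*(((v + 16)/(W - 11))*W + v*v) = -6*(((16 + v)/(-11 + W))*W + v²) = -6*(W*(16 + v)/(-11 + W) + v²) = -6*(v² + W*(16 + v)/(-11 + W)) = -6*v² - 6*W*(16 + v)/(-11 + W))
(414 + c(-4, Z))*486 = (414 + 6*(-16*(-4) + 11*(-26)² - 1*(-4)*(-26) - 1*(-4)*(-26)²)/(-11 - 4))*486 = (414 + 6*(64 + 11*676 - 104 - 1*(-4)*676)/(-15))*486 = (414 + 6*(-1/15)*(64 + 7436 - 104 + 2704))*486 = (414 + 6*(-1/15)*10100)*486 = (414 - 4040)*486 = -3626*486 = -1762236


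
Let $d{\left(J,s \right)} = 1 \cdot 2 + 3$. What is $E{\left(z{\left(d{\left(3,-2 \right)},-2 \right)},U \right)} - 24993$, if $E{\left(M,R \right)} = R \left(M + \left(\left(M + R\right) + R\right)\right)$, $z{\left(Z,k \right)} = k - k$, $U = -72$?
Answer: $-14625$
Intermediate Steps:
$d{\left(J,s \right)} = 5$ ($d{\left(J,s \right)} = 2 + 3 = 5$)
$z{\left(Z,k \right)} = 0$
$E{\left(M,R \right)} = R \left(2 M + 2 R\right)$ ($E{\left(M,R \right)} = R \left(M + \left(M + 2 R\right)\right) = R \left(2 M + 2 R\right)$)
$E{\left(z{\left(d{\left(3,-2 \right)},-2 \right)},U \right)} - 24993 = 2 \left(-72\right) \left(0 - 72\right) - 24993 = 2 \left(-72\right) \left(-72\right) - 24993 = 10368 - 24993 = -14625$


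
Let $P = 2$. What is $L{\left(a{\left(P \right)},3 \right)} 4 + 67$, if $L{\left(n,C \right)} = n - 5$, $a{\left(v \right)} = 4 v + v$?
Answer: $87$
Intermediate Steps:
$a{\left(v \right)} = 5 v$
$L{\left(n,C \right)} = -5 + n$ ($L{\left(n,C \right)} = n - 5 = -5 + n$)
$L{\left(a{\left(P \right)},3 \right)} 4 + 67 = \left(-5 + 5 \cdot 2\right) 4 + 67 = \left(-5 + 10\right) 4 + 67 = 5 \cdot 4 + 67 = 20 + 67 = 87$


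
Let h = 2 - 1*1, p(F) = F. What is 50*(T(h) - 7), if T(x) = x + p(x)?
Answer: -250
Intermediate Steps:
h = 1 (h = 2 - 1 = 1)
T(x) = 2*x (T(x) = x + x = 2*x)
50*(T(h) - 7) = 50*(2*1 - 7) = 50*(2 - 7) = 50*(-5) = -250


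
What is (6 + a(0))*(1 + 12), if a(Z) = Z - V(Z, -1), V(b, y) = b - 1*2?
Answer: 104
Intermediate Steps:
V(b, y) = -2 + b (V(b, y) = b - 2 = -2 + b)
a(Z) = 2 (a(Z) = Z - (-2 + Z) = Z + (2 - Z) = 2)
(6 + a(0))*(1 + 12) = (6 + 2)*(1 + 12) = 8*13 = 104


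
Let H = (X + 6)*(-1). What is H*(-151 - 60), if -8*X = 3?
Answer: 9495/8 ≈ 1186.9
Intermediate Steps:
X = -3/8 (X = -⅛*3 = -3/8 ≈ -0.37500)
H = -45/8 (H = (-3/8 + 6)*(-1) = (45/8)*(-1) = -45/8 ≈ -5.6250)
H*(-151 - 60) = -45*(-151 - 60)/8 = -45/8*(-211) = 9495/8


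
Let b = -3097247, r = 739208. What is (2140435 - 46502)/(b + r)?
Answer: -2093933/2358039 ≈ -0.88800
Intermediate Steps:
(2140435 - 46502)/(b + r) = (2140435 - 46502)/(-3097247 + 739208) = 2093933/(-2358039) = 2093933*(-1/2358039) = -2093933/2358039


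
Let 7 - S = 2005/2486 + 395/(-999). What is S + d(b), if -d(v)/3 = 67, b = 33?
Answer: -482822741/2483514 ≈ -194.41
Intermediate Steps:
S = 16363573/2483514 (S = 7 - (2005/2486 + 395/(-999)) = 7 - (2005*(1/2486) + 395*(-1/999)) = 7 - (2005/2486 - 395/999) = 7 - 1*1021025/2483514 = 7 - 1021025/2483514 = 16363573/2483514 ≈ 6.5889)
d(v) = -201 (d(v) = -3*67 = -201)
S + d(b) = 16363573/2483514 - 201 = -482822741/2483514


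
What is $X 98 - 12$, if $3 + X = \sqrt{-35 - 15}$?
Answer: $-306 + 490 i \sqrt{2} \approx -306.0 + 692.96 i$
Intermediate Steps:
$X = -3 + 5 i \sqrt{2}$ ($X = -3 + \sqrt{-35 - 15} = -3 + \sqrt{-50} = -3 + 5 i \sqrt{2} \approx -3.0 + 7.0711 i$)
$X 98 - 12 = \left(-3 + 5 i \sqrt{2}\right) 98 - 12 = \left(-294 + 490 i \sqrt{2}\right) - 12 = -306 + 490 i \sqrt{2}$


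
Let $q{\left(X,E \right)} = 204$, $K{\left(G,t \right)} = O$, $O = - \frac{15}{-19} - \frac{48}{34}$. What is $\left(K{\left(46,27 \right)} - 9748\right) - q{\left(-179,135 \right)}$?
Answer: $- \frac{3214697}{323} \approx -9952.6$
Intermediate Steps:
$O = - \frac{201}{323}$ ($O = \left(-15\right) \left(- \frac{1}{19}\right) - \frac{24}{17} = \frac{15}{19} - \frac{24}{17} = - \frac{201}{323} \approx -0.62229$)
$K{\left(G,t \right)} = - \frac{201}{323}$
$\left(K{\left(46,27 \right)} - 9748\right) - q{\left(-179,135 \right)} = \left(- \frac{201}{323} - 9748\right) - 204 = - \frac{3148805}{323} - 204 = - \frac{3214697}{323}$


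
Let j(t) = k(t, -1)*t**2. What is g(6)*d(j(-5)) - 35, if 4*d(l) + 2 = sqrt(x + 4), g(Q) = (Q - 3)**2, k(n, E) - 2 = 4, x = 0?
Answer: -35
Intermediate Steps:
k(n, E) = 6 (k(n, E) = 2 + 4 = 6)
g(Q) = (-3 + Q)**2
j(t) = 6*t**2
d(l) = 0 (d(l) = -1/2 + sqrt(0 + 4)/4 = -1/2 + sqrt(4)/4 = -1/2 + (1/4)*2 = -1/2 + 1/2 = 0)
g(6)*d(j(-5)) - 35 = (-3 + 6)**2*0 - 35 = 3**2*0 - 35 = 9*0 - 35 = 0 - 35 = -35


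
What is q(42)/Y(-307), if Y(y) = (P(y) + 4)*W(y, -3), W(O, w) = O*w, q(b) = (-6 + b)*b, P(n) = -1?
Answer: 168/307 ≈ 0.54723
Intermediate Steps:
q(b) = b*(-6 + b)
Y(y) = -9*y (Y(y) = (-1 + 4)*(y*(-3)) = 3*(-3*y) = -9*y)
q(42)/Y(-307) = (42*(-6 + 42))/((-9*(-307))) = (42*36)/2763 = 1512*(1/2763) = 168/307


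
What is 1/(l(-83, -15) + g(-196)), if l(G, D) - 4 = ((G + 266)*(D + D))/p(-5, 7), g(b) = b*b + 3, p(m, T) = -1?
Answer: 1/43913 ≈ 2.2772e-5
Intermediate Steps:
g(b) = 3 + b² (g(b) = b² + 3 = 3 + b²)
l(G, D) = 4 - 2*D*(266 + G) (l(G, D) = 4 + ((G + 266)*(D + D))/(-1) = 4 + ((266 + G)*(2*D))*(-1) = 4 + (2*D*(266 + G))*(-1) = 4 - 2*D*(266 + G))
1/(l(-83, -15) + g(-196)) = 1/((4 - 532*(-15) - 2*(-15)*(-83)) + (3 + (-196)²)) = 1/((4 + 7980 - 2490) + (3 + 38416)) = 1/(5494 + 38419) = 1/43913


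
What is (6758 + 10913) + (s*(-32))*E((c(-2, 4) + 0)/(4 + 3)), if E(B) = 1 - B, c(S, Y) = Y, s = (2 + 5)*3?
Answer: 17383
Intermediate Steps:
s = 21 (s = 7*3 = 21)
(6758 + 10913) + (s*(-32))*E((c(-2, 4) + 0)/(4 + 3)) = (6758 + 10913) + (21*(-32))*(1 - (4 + 0)/(4 + 3)) = 17671 - 672*(1 - 4/7) = 17671 - 672*3/7 = 17671 - 288 = 17383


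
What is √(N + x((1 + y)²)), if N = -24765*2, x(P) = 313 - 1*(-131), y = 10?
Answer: 9*I*√606 ≈ 221.55*I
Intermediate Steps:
x(P) = 444 (x(P) = 313 + 131 = 444)
N = -49530
√(N + x((1 + y)²)) = √(-49530 + 444) = √(-49086) = 9*I*√606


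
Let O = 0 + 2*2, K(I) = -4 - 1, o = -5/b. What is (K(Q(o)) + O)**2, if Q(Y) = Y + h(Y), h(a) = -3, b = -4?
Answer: 1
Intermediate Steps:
o = 5/4 (o = -5/(-4) = -5*(-1/4) = 5/4 ≈ 1.2500)
Q(Y) = -3 + Y (Q(Y) = Y - 3 = -3 + Y)
K(I) = -5
O = 4 (O = 0 + 4 = 4)
(K(Q(o)) + O)**2 = (-5 + 4)**2 = (-1)**2 = 1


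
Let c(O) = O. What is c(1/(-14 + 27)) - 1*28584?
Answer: -371591/13 ≈ -28584.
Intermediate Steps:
c(1/(-14 + 27)) - 1*28584 = 1/(-14 + 27) - 1*28584 = 1/13 - 28584 = -371591/13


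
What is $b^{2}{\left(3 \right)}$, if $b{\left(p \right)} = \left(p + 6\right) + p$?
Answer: $144$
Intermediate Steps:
$b{\left(p \right)} = 6 + 2 p$ ($b{\left(p \right)} = \left(6 + p\right) + p = 6 + 2 p$)
$b^{2}{\left(3 \right)} = \left(6 + 2 \cdot 3\right)^{2} = \left(6 + 6\right)^{2} = 12^{2} = 144$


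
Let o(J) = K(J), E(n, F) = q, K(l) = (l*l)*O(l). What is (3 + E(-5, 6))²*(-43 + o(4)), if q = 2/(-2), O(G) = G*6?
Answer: 1364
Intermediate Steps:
O(G) = 6*G
K(l) = 6*l³ (K(l) = (l*l)*(6*l) = l²*(6*l) = 6*l³)
q = -1 (q = 2*(-½) = -1)
E(n, F) = -1
o(J) = 6*J³
(3 + E(-5, 6))²*(-43 + o(4)) = (3 - 1)²*(-43 + 6*4³) = 2²*(-43 + 6*64) = 4*(-43 + 384) = 4*341 = 1364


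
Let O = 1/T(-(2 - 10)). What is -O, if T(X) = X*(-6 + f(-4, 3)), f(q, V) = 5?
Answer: ⅛ ≈ 0.12500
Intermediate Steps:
T(X) = -X (T(X) = X*(-6 + 5) = X*(-1) = -X)
O = -⅛ (O = 1/(-(-1)*(2 - 10)) = 1/(-(-1)*(-8)) = 1/(-1*8) = 1/(-8) = -⅛ ≈ -0.12500)
-O = -1*(-⅛) = ⅛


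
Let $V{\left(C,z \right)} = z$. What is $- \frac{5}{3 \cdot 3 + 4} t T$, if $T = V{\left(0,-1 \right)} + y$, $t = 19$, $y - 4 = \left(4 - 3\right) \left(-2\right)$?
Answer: $- \frac{95}{13} \approx -7.3077$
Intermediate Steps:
$y = 2$ ($y = 4 + \left(4 - 3\right) \left(-2\right) = 4 + 1 \left(-2\right) = 4 - 2 = 2$)
$T = 1$ ($T = -1 + 2 = 1$)
$- \frac{5}{3 \cdot 3 + 4} t T = - \frac{5}{3 \cdot 3 + 4} \cdot 19 \cdot 1 = - \frac{5}{9 + 4} \cdot 19 \cdot 1 = - \frac{5}{13} \cdot 19 \cdot 1 = \left(-5\right) \frac{1}{13} \cdot 19 \cdot 1 = \left(- \frac{5}{13}\right) 19 \cdot 1 = \left(- \frac{95}{13}\right) 1 = - \frac{95}{13}$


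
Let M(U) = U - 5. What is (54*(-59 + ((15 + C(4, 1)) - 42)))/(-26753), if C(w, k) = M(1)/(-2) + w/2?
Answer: 4428/26753 ≈ 0.16551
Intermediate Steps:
M(U) = -5 + U
C(w, k) = 2 + w/2 (C(w, k) = (-5 + 1)/(-2) + w/2 = -4*(-½) + w*(½) = 2 + w/2)
(54*(-59 + ((15 + C(4, 1)) - 42)))/(-26753) = (54*(-59 + ((15 + (2 + (½)*4)) - 42)))/(-26753) = (54*(-59 + ((15 + (2 + 2)) - 42)))*(-1/26753) = (54*(-59 + ((15 + 4) - 42)))*(-1/26753) = (54*(-59 + (19 - 42)))*(-1/26753) = (54*(-59 - 23))*(-1/26753) = (54*(-82))*(-1/26753) = -4428*(-1/26753) = 4428/26753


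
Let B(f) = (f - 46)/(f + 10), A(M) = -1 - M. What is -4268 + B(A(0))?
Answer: -38459/9 ≈ -4273.2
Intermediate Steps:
B(f) = (-46 + f)/(10 + f)
-4268 + B(A(0)) = -4268 + (-46 + (-1 - 1*0))/(10 + (-1 - 1*0)) = -4268 + (-46 + (-1 + 0))/(10 + (-1 + 0)) = -4268 + (-46 - 1)/(10 - 1) = -4268 - 47/9 = -38459/9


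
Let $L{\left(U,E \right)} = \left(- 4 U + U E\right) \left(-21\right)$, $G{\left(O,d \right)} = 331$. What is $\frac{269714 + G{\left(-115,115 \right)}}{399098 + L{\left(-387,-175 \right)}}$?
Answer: $- \frac{54009}{211127} \approx -0.25581$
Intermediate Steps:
$L{\left(U,E \right)} = 84 U - 21 E U$ ($L{\left(U,E \right)} = \left(- 4 U + E U\right) \left(-21\right) = 84 U - 21 E U$)
$\frac{269714 + G{\left(-115,115 \right)}}{399098 + L{\left(-387,-175 \right)}} = \frac{269714 + 331}{399098 + 21 \left(-387\right) \left(4 - -175\right)} = \frac{270045}{399098 + 21 \left(-387\right) \left(4 + 175\right)} = \frac{270045}{399098 + 21 \left(-387\right) 179} = \frac{270045}{399098 - 1454733} = \frac{270045}{-1055635} = 270045 \left(- \frac{1}{1055635}\right) = - \frac{54009}{211127}$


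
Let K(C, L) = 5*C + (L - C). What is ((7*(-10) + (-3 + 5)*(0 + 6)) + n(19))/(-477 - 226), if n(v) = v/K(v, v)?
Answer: 289/3515 ≈ 0.082219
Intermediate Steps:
K(C, L) = L + 4*C
n(v) = ⅕ (n(v) = v/(v + 4*v) = v/((5*v)) = v*(1/(5*v)) = ⅕)
((7*(-10) + (-3 + 5)*(0 + 6)) + n(19))/(-477 - 226) = ((7*(-10) + (-3 + 5)*(0 + 6)) + ⅕)/(-477 - 226) = ((-70 + 2*6) + ⅕)/(-703) = ((-70 + 12) + ⅕)*(-1/703) = (-58 + ⅕)*(-1/703) = -289/5*(-1/703) = 289/3515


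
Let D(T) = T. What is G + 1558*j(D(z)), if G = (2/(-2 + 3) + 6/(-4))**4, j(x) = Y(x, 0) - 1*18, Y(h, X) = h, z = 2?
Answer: -398847/16 ≈ -24928.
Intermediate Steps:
j(x) = -18 + x (j(x) = x - 1*18 = x - 18 = -18 + x)
G = 1/16 (G = (2/1 + 6*(-1/4))**4 = (2*1 - 3/2)**4 = (2 - 3/2)**4 = (1/2)**4 = 1/16 ≈ 0.062500)
G + 1558*j(D(z)) = 1/16 + 1558*(-18 + 2) = 1/16 + 1558*(-16) = 1/16 - 24928 = -398847/16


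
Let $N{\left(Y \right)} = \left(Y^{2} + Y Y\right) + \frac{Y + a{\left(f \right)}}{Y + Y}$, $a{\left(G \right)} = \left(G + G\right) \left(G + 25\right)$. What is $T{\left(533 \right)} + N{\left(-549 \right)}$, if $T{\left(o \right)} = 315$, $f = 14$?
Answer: $\frac{220740641}{366} \approx 6.0312 \cdot 10^{5}$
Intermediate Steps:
$a{\left(G \right)} = 2 G \left(25 + G\right)$
$N{\left(Y \right)} = 2 Y^{2} + \frac{1092 + Y}{2 Y}$ ($N{\left(Y \right)} = \left(Y^{2} + Y Y\right) + \frac{Y + 2 \cdot 14 \left(25 + 14\right)}{Y + Y} = \left(Y^{2} + Y^{2}\right) + \frac{Y + 2 \cdot 14 \cdot 39}{2 Y} = 2 Y^{2} + \left(Y + 1092\right) \frac{1}{2 Y} = 2 Y^{2} + \left(1092 + Y\right) \frac{1}{2 Y} = 2 Y^{2} + \frac{1092 + Y}{2 Y}$)
$T{\left(533 \right)} + N{\left(-549 \right)} = 315 + \frac{1092 - 549 + 4 \left(-549\right)^{3}}{2 \left(-549\right)} = 315 + \frac{1}{2} \left(- \frac{1}{549}\right) \left(1092 - 549 + 4 \left(-165469149\right)\right) = 315 + \frac{1}{2} \left(- \frac{1}{549}\right) \left(1092 - 549 - 661876596\right) = 315 + \frac{1}{2} \left(- \frac{1}{549}\right) \left(-661876053\right) = 315 + \frac{220625351}{366} = \frac{220740641}{366}$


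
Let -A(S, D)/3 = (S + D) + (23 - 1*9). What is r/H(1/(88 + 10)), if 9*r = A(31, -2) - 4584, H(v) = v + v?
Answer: -76979/3 ≈ -25660.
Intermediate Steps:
H(v) = 2*v
A(S, D) = -42 - 3*D - 3*S (A(S, D) = -3*((S + D) + (23 - 1*9)) = -3*((D + S) + (23 - 9)) = -3*((D + S) + 14) = -3*(14 + D + S) = -42 - 3*D - 3*S)
r = -1571/3 (r = ((-42 - 3*(-2) - 3*31) - 4584)/9 = ((-42 + 6 - 93) - 4584)/9 = (-129 - 4584)/9 = (⅑)*(-4713) = -1571/3 ≈ -523.67)
r/H(1/(88 + 10)) = -1571/(3*(2/(88 + 10))) = -1571/(3*(2/98)) = -1571/(3*(2*(1/98))) = -1571/(3*1/49) = -1571/3*49 = -76979/3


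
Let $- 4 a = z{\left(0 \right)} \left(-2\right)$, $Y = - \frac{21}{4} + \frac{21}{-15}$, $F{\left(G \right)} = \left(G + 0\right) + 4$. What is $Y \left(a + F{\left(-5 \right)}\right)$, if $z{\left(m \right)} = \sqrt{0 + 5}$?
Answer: $\frac{133}{20} - \frac{133 \sqrt{5}}{40} \approx -0.78493$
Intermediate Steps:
$F{\left(G \right)} = 4 + G$ ($F{\left(G \right)} = G + 4 = 4 + G$)
$z{\left(m \right)} = \sqrt{5}$
$Y = - \frac{133}{20}$ ($Y = \left(-21\right) \frac{1}{4} + 21 \left(- \frac{1}{15}\right) = - \frac{21}{4} - \frac{7}{5} = - \frac{133}{20} \approx -6.65$)
$a = \frac{\sqrt{5}}{2}$ ($a = - \frac{\sqrt{5} \left(-2\right)}{4} = - \frac{\left(-2\right) \sqrt{5}}{4} = \frac{\sqrt{5}}{2} \approx 1.118$)
$Y \left(a + F{\left(-5 \right)}\right) = - \frac{133 \left(\frac{\sqrt{5}}{2} + \left(4 - 5\right)\right)}{20} = - \frac{133 \left(\frac{\sqrt{5}}{2} - 1\right)}{20} = - \frac{133 \left(-1 + \frac{\sqrt{5}}{2}\right)}{20} = \frac{133}{20} - \frac{133 \sqrt{5}}{40}$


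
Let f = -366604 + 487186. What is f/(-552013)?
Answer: -1566/7169 ≈ -0.21844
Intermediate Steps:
f = 120582
f/(-552013) = 120582/(-552013) = 120582*(-1/552013) = -1566/7169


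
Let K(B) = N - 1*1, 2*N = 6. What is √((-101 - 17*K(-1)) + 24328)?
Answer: √24193 ≈ 155.54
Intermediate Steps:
N = 3 (N = (½)*6 = 3)
K(B) = 2 (K(B) = 3 - 1*1 = 3 - 1 = 2)
√((-101 - 17*K(-1)) + 24328) = √((-101 - 17*2) + 24328) = √((-101 - 34) + 24328) = √(-135 + 24328) = √24193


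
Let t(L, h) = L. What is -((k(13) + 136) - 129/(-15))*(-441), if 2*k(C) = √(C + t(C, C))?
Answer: 318843/5 + 441*√26/2 ≈ 64893.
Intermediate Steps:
k(C) = √2*√C/2 (k(C) = √(C + C)/2 = √(2*C)/2 = (√2*√C)/2 = √2*√C/2)
-((k(13) + 136) - 129/(-15))*(-441) = -((√2*√13/2 + 136) - 129/(-15))*(-441) = -((√26/2 + 136) - 129*(-1/15))*(-441) = -((136 + √26/2) + 43/5)*(-441) = -(723/5 + √26/2)*(-441) = -(-318843/5 - 441*√26/2) = 318843/5 + 441*√26/2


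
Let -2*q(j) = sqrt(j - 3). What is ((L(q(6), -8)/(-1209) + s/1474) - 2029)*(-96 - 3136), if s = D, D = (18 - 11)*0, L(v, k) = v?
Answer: 6557728 - 1616*sqrt(3)/1209 ≈ 6.5577e+6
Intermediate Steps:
q(j) = -sqrt(-3 + j)/2 (q(j) = -sqrt(j - 3)/2 = -sqrt(-3 + j)/2)
D = 0 (D = 7*0 = 0)
s = 0
((L(q(6), -8)/(-1209) + s/1474) - 2029)*(-96 - 3136) = ((-sqrt(-3 + 6)/2/(-1209) + 0/1474) - 2029)*(-96 - 3136) = ((-sqrt(3)/2*(-1/1209) + 0*(1/1474)) - 2029)*(-3232) = ((sqrt(3)/2418 + 0) - 2029)*(-3232) = (sqrt(3)/2418 - 2029)*(-3232) = (-2029 + sqrt(3)/2418)*(-3232) = 6557728 - 1616*sqrt(3)/1209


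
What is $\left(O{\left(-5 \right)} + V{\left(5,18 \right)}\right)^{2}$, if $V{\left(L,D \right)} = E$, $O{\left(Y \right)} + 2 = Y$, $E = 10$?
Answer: $9$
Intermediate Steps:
$O{\left(Y \right)} = -2 + Y$
$V{\left(L,D \right)} = 10$
$\left(O{\left(-5 \right)} + V{\left(5,18 \right)}\right)^{2} = \left(\left(-2 - 5\right) + 10\right)^{2} = \left(-7 + 10\right)^{2} = 3^{2} = 9$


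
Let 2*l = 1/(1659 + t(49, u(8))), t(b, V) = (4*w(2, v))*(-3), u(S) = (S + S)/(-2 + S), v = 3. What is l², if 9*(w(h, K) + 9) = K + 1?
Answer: 9/111724900 ≈ 8.0555e-8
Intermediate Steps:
w(h, K) = -80/9 + K/9 (w(h, K) = -9 + (K + 1)/9 = -9 + (1 + K)/9 = -9 + (⅑ + K/9) = -80/9 + K/9)
u(S) = 2*S/(-2 + S) (u(S) = (2*S)/(-2 + S) = 2*S/(-2 + S))
t(b, V) = 308/3 (t(b, V) = (4*(-80/9 + (⅑)*3))*(-3) = (4*(-80/9 + ⅓))*(-3) = (4*(-77/9))*(-3) = -308/9*(-3) = 308/3)
l = 3/10570 (l = 1/(2*(1659 + 308/3)) = 1/(2*(5285/3)) = (½)*(3/5285) = 3/10570 ≈ 0.00028382)
l² = (3/10570)² = 9/111724900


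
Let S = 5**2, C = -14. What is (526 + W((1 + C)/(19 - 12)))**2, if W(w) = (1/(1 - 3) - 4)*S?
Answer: 683929/4 ≈ 1.7098e+5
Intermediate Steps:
S = 25
W(w) = -225/2 (W(w) = (1/(1 - 3) - 4)*25 = (1/(-2) - 4)*25 = (-1/2 - 4)*25 = -9/2*25 = -225/2)
(526 + W((1 + C)/(19 - 12)))**2 = (526 - 225/2)**2 = (827/2)**2 = 683929/4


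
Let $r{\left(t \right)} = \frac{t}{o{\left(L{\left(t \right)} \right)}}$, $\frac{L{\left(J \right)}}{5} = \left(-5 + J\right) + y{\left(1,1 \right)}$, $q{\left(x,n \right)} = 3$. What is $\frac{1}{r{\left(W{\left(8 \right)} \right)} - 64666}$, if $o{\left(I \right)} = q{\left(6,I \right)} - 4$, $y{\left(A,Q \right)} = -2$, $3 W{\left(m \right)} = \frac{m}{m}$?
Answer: $- \frac{3}{193999} \approx -1.5464 \cdot 10^{-5}$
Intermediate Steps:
$W{\left(m \right)} = \frac{1}{3}$ ($W{\left(m \right)} = \frac{m \frac{1}{m}}{3} = \frac{1}{3} \cdot 1 = \frac{1}{3}$)
$L{\left(J \right)} = -35 + 5 J$ ($L{\left(J \right)} = 5 \left(\left(-5 + J\right) - 2\right) = 5 \left(-7 + J\right) = -35 + 5 J$)
$o{\left(I \right)} = -1$ ($o{\left(I \right)} = 3 - 4 = -1$)
$r{\left(t \right)} = - t$ ($r{\left(t \right)} = \frac{t}{-1} = t \left(-1\right) = - t$)
$\frac{1}{r{\left(W{\left(8 \right)} \right)} - 64666} = \frac{1}{\left(-1\right) \frac{1}{3} - 64666} = \frac{1}{- \frac{1}{3} - 64666} = \frac{1}{- \frac{193999}{3}} = - \frac{3}{193999}$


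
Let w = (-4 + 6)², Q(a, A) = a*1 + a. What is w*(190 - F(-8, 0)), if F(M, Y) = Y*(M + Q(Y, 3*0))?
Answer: 760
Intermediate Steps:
Q(a, A) = 2*a (Q(a, A) = a + a = 2*a)
F(M, Y) = Y*(M + 2*Y)
w = 4 (w = 2² = 4)
w*(190 - F(-8, 0)) = 4*(190 - 0*(-8 + 2*0)) = 4*(190 - 0*(-8 + 0)) = 4*(190 - 0*(-8)) = 4*(190 - 1*0) = 4*(190 + 0) = 4*190 = 760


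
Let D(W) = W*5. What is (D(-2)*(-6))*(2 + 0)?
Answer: 120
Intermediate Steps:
D(W) = 5*W
(D(-2)*(-6))*(2 + 0) = ((5*(-2))*(-6))*(2 + 0) = -10*(-6)*2 = 60*2 = 120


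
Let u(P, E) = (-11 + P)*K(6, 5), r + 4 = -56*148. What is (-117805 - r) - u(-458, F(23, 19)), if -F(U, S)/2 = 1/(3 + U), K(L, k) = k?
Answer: -107168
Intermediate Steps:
r = -8292 (r = -4 - 56*148 = -4 - 8288 = -8292)
F(U, S) = -2/(3 + U)
u(P, E) = -55 + 5*P (u(P, E) = (-11 + P)*5 = -55 + 5*P)
(-117805 - r) - u(-458, F(23, 19)) = (-117805 - 1*(-8292)) - (-55 + 5*(-458)) = (-117805 + 8292) - (-55 - 2290) = -109513 - 1*(-2345) = -109513 + 2345 = -107168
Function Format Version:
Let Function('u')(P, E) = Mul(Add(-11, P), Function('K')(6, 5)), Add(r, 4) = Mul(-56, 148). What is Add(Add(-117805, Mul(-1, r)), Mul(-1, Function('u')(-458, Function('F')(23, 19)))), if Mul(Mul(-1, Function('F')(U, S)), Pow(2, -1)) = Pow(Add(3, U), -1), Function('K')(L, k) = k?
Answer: -107168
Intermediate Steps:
r = -8292 (r = Add(-4, Mul(-56, 148)) = Add(-4, -8288) = -8292)
Function('F')(U, S) = Mul(-2, Pow(Add(3, U), -1))
Function('u')(P, E) = Add(-55, Mul(5, P)) (Function('u')(P, E) = Mul(Add(-11, P), 5) = Add(-55, Mul(5, P)))
Add(Add(-117805, Mul(-1, r)), Mul(-1, Function('u')(-458, Function('F')(23, 19)))) = Add(Add(-117805, Mul(-1, -8292)), Mul(-1, Add(-55, Mul(5, -458)))) = Add(Add(-117805, 8292), Mul(-1, Add(-55, -2290))) = Add(-109513, Mul(-1, -2345)) = Add(-109513, 2345) = -107168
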